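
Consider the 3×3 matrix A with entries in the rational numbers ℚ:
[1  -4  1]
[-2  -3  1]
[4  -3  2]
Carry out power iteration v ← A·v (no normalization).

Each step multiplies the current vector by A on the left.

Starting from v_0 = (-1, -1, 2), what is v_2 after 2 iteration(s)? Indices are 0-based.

v_2 = (-20, -28, 5)

v_0 = (-1, -1, 2).
v_1 = A·v_0 = (5, 7, 3).
v_2 = A·v_1 = (-20, -28, 5).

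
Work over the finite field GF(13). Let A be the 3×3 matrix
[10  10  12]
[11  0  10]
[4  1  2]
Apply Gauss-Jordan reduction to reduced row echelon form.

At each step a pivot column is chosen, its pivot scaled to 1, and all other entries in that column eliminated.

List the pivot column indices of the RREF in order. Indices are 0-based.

step 1: normalize row 0 (÷10) = (1, 1, 9)
  row 1: subtract 11×row0 = (0, 2, 2)
  row 2: subtract 4×row0 = (0, 10, 5)
step 2: normalize row 1 (÷2) = (0, 1, 1)
  row 0: subtract 1×row1 = (1, 0, 8)
  row 2: subtract 10×row1 = (0, 0, 8)
step 3: normalize row 2 (÷8) = (0, 0, 1)
  row 0: subtract 8×row2 = (1, 0, 0)
  row 1: subtract 1×row2 = (0, 1, 0)

pivot columns: 0, 1, 2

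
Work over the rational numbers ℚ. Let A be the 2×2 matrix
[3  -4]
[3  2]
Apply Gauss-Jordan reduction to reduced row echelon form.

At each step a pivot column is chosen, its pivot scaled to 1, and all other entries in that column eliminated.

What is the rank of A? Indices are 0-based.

pivot(0,0)=3: scale R0 → (1, -4/3)
  clear (1,0): R1 −= (3)R0 → (0, 6)
pivot(1,1)=6: scale R1 → (0, 1)
  clear (0,1): R0 −= (-4/3)R1 → (1, 0)

rank = 2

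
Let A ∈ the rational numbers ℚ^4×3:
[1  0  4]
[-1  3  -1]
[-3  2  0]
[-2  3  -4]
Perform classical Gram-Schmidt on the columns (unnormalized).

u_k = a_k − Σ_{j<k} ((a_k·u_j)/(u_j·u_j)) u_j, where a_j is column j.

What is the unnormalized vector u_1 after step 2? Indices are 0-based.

Step 1: u_0 = a_0 = (1, -1, -3, -2).
Step 2: u_1 = a_1 − (-1)·u_0 = (1, 2, -1, 1).

u_1 = (1, 2, -1, 1)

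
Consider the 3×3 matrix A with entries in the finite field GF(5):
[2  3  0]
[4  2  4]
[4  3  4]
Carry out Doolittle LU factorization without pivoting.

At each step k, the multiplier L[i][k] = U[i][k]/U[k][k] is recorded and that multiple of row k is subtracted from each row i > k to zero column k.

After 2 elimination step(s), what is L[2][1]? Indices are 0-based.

L[2][1] = 2

k=0: U[0][0]=2
  eliminate (1,0): mult=2, new row 1: (0, 1, 4); set L[1][0]=2
  eliminate (2,0): mult=2, new row 2: (0, 2, 4); set L[2][0]=2
k=1: U[1][1]=1
  eliminate (2,1): mult=2, new row 2: (0, 0, 1); set L[2][1]=2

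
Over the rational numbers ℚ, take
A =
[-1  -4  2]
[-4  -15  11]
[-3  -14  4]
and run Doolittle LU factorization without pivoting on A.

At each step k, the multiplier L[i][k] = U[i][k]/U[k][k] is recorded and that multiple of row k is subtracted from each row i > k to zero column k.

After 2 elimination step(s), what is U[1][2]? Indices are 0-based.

k=0: U[0][0]=-1
  eliminate (1,0): mult=4, new row 1: (0, 1, 3); set L[1][0]=4
  eliminate (2,0): mult=3, new row 2: (0, -2, -2); set L[2][0]=3
k=1: U[1][1]=1
  eliminate (2,1): mult=-2, new row 2: (0, 0, 4); set L[2][1]=-2

U[1][2] = 3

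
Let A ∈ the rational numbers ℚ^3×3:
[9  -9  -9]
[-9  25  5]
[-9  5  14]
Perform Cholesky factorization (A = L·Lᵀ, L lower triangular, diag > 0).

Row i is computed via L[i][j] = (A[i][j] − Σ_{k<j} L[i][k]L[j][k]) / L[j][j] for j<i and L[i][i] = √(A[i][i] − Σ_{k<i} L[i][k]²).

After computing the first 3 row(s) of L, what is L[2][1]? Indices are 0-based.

L[2][1] = -1

Step 1: L[0][0] = √(9) = 3.
  L[1][0] = (-9) / L[0][0] = -3.
Step 2: L[1][1] = √(16) = 4.
  L[2][0] = (-9) / L[0][0] = -3.
  L[2][1] = (-4) / L[1][1] = -1.
Step 3: L[2][2] = √(4) = 2.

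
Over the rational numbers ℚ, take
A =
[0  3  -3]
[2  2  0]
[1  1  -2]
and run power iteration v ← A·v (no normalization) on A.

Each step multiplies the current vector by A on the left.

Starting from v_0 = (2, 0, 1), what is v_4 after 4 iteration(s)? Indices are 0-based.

v_4 = (48, 62, 7)

v_0 = (2, 0, 1).
v_1 = A·v_0 = (-3, 4, 0).
v_2 = A·v_1 = (12, 2, 1).
v_3 = A·v_2 = (3, 28, 12).
v_4 = A·v_3 = (48, 62, 7).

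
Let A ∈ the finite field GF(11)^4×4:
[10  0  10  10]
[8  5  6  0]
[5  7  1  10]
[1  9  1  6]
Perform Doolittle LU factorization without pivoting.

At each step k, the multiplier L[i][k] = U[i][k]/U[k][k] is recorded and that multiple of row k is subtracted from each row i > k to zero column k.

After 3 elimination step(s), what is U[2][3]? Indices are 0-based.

U[2][3] = 3

[col 0] pivot 10
  R1 -= 3*R0 → (0, 5, 9, 3)  (L[1][0] := 3)
  R2 -= 6*R0 → (0, 7, 7, 5)  (L[2][0] := 6)
  R3 -= 10*R0 → (0, 9, 0, 5)  (L[3][0] := 10)
[col 1] pivot 5
  R2 -= 8*R1 → (0, 0, 1, 3)  (L[2][1] := 8)
  R3 -= 4*R1 → (0, 0, 8, 4)  (L[3][1] := 4)
[col 2] pivot 1
  R3 -= 8*R2 → (0, 0, 0, 2)  (L[3][2] := 8)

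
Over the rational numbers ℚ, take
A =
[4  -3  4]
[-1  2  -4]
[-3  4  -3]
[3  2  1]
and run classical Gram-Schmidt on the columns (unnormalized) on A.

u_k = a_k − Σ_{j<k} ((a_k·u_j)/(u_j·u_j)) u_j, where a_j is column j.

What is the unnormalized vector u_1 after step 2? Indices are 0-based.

Step 1: u_0 = a_0 = (4, -1, -3, 3).
Step 2: u_1 = a_1 − (-4/7)·u_0 = (-5/7, 10/7, 16/7, 26/7).

u_1 = (-5/7, 10/7, 16/7, 26/7)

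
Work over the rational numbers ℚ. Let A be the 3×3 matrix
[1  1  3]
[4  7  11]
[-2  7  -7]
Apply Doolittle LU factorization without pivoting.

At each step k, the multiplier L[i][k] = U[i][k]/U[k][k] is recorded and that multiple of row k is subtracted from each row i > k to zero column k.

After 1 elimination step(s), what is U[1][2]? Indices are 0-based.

Step 1: pivot at (0,0) is 1.
  row1 ← row1 − (4)·row0  ⇒  L[1][0]=4, U row1=(0, 3, -1)
  row2 ← row2 − (-2)·row0  ⇒  L[2][0]=-2, U row2=(0, 9, -1)

U[1][2] = -1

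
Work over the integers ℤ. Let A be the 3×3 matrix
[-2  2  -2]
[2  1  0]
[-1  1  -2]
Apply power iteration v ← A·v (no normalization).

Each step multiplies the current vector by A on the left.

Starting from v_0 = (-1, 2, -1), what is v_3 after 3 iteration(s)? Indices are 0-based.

v_0 = (-1, 2, -1).
v_1 = A·v_0 = (8, 0, 5).
v_2 = A·v_1 = (-26, 16, -18).
v_3 = A·v_2 = (120, -36, 78).

v_3 = (120, -36, 78)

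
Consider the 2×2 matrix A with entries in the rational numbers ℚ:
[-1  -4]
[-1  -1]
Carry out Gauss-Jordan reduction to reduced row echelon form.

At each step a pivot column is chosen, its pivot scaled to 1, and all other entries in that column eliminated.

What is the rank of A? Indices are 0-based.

step 1: normalize row 0 (÷-1) = (1, 4)
  row 1: subtract -1×row0 = (0, 3)
step 2: normalize row 1 (÷3) = (0, 1)
  row 0: subtract 4×row1 = (1, 0)

rank = 2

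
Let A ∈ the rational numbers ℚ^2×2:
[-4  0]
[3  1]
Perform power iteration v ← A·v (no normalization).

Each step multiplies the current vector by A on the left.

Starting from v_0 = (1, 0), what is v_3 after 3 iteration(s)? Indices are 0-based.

v_0 = (1, 0).
v_1 = A·v_0 = (-4, 3).
v_2 = A·v_1 = (16, -9).
v_3 = A·v_2 = (-64, 39).

v_3 = (-64, 39)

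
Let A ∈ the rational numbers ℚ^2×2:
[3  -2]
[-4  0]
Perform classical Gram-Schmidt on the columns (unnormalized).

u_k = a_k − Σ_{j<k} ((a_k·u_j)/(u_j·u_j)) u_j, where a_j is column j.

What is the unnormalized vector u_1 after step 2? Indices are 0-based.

u_1 = (-32/25, -24/25)

Step 1: u_0 = a_0 = (3, -4).
Step 2: u_1 = a_1 − (-6/25)·u_0 = (-32/25, -24/25).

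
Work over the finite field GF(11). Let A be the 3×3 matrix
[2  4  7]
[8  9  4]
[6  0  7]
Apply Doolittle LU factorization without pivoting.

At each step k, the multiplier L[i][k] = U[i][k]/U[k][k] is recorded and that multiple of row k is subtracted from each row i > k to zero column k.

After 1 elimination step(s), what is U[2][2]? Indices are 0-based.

Step 1: pivot at (0,0) is 2.
  row1 ← row1 − (4)·row0  ⇒  L[1][0]=4, U row1=(0, 4, 9)
  row2 ← row2 − (3)·row0  ⇒  L[2][0]=3, U row2=(0, 10, 8)

U[2][2] = 8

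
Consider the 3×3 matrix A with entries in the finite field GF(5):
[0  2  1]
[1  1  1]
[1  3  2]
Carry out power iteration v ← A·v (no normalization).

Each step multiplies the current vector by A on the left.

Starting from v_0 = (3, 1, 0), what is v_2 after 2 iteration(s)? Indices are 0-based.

v_0 = (3, 1, 0).
v_1 = A·v_0 = (2, 4, 1).
v_2 = A·v_1 = (4, 2, 1).

v_2 = (4, 2, 1)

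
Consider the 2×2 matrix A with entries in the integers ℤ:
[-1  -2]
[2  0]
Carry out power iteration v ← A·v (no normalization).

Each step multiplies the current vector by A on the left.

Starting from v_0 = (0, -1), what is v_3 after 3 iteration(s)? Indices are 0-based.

v_3 = (-6, -4)

v_0 = (0, -1).
v_1 = A·v_0 = (2, 0).
v_2 = A·v_1 = (-2, 4).
v_3 = A·v_2 = (-6, -4).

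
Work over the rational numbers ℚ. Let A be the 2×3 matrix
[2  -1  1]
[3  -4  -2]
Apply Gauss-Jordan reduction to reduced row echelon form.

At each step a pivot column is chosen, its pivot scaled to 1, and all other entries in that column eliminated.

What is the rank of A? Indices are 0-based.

[1] R0 /= 2  ⇒  (1, -1/2, 1/2)
     R1 -= 3·R0  ⇒  (0, -5/2, -7/2)
[2] R1 /= -5/2  ⇒  (0, 1, 7/5)
     R0 -= -1/2·R1  ⇒  (1, 0, 6/5)

rank = 2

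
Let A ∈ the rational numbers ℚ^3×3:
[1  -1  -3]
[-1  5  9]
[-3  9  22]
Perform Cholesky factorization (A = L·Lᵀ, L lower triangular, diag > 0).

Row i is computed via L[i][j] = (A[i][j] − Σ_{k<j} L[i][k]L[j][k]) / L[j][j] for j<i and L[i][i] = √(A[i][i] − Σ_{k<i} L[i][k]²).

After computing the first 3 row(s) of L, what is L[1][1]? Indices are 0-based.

Step 1: L[0][0] = √(1) = 1.
  L[1][0] = (-1) / L[0][0] = -1.
Step 2: L[1][1] = √(4) = 2.
  L[2][0] = (-3) / L[0][0] = -3.
  L[2][1] = (6) / L[1][1] = 3.
Step 3: L[2][2] = √(4) = 2.

L[1][1] = 2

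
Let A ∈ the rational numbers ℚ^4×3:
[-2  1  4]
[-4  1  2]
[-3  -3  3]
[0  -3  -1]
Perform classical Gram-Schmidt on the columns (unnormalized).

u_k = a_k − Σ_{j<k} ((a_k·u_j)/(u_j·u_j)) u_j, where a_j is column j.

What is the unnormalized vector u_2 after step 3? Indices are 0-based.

Step 1: u_0 = a_0 = (-2, -4, -3, 0).
Step 2: u_1 = a_1 − (3/29)·u_0 = (35/29, 41/29, -78/29, -3).
Step 3: u_2 = a_2 − (-25/29)·u_0 − (75/571)·u_1 = (1209/571, -933/571, 438/571, -346/571).

u_2 = (1209/571, -933/571, 438/571, -346/571)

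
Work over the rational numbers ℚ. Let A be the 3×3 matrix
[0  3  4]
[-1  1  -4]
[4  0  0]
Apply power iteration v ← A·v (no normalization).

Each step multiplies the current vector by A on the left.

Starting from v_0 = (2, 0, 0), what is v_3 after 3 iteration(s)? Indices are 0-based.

v_0 = (2, 0, 0).
v_1 = A·v_0 = (0, -2, 8).
v_2 = A·v_1 = (26, -34, 0).
v_3 = A·v_2 = (-102, -60, 104).

v_3 = (-102, -60, 104)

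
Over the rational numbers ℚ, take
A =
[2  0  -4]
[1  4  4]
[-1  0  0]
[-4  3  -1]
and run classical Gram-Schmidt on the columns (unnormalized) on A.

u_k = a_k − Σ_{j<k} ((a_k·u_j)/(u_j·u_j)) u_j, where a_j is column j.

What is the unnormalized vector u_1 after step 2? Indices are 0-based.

u_1 = (8/11, 48/11, -4/11, 17/11)

Step 1: u_0 = a_0 = (2, 1, -1, -4).
Step 2: u_1 = a_1 − (-4/11)·u_0 = (8/11, 48/11, -4/11, 17/11).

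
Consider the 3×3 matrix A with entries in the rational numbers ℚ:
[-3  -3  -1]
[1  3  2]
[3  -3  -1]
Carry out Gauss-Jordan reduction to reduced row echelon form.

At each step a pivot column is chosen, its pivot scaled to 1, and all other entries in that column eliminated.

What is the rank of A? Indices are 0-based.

rank = 3

step 1: normalize row 0 (÷-3) = (1, 1, 1/3)
  row 1: subtract 1×row0 = (0, 2, 5/3)
  row 2: subtract 3×row0 = (0, -6, -2)
step 2: normalize row 1 (÷2) = (0, 1, 5/6)
  row 0: subtract 1×row1 = (1, 0, -1/2)
  row 2: subtract -6×row1 = (0, 0, 3)
step 3: normalize row 2 (÷3) = (0, 0, 1)
  row 0: subtract -1/2×row2 = (1, 0, 0)
  row 1: subtract 5/6×row2 = (0, 1, 0)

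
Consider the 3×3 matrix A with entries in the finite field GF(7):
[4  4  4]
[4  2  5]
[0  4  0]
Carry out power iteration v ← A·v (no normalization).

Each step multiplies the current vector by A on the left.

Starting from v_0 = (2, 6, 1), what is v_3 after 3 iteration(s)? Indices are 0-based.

v_3 = (6, 3, 3)

v_0 = (2, 6, 1).
v_1 = A·v_0 = (1, 4, 3).
v_2 = A·v_1 = (4, 6, 2).
v_3 = A·v_2 = (6, 3, 3).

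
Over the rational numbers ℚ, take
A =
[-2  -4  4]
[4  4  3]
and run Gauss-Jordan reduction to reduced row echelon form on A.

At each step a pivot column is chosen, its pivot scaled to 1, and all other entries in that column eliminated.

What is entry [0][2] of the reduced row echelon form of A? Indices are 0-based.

M[0][2] = 7/2

[1] R0 /= -2  ⇒  (1, 2, -2)
     R1 -= 4·R0  ⇒  (0, -4, 11)
[2] R1 /= -4  ⇒  (0, 1, -11/4)
     R0 -= 2·R1  ⇒  (1, 0, 7/2)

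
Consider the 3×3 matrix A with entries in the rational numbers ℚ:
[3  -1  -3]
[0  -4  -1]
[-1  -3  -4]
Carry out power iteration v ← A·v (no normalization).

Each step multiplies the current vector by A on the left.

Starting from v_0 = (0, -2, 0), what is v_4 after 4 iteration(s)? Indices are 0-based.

v_0 = (0, -2, 0).
v_1 = A·v_0 = (2, 8, 6).
v_2 = A·v_1 = (-20, -38, -50).
v_3 = A·v_2 = (128, 202, 334).
v_4 = A·v_3 = (-820, -1142, -2070).

v_4 = (-820, -1142, -2070)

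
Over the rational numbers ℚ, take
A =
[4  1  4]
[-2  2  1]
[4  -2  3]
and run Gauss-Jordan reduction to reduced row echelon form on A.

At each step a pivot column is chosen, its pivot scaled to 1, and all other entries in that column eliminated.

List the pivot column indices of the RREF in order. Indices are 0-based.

step 1: normalize row 0 (÷4) = (1, 1/4, 1)
  row 1: subtract -2×row0 = (0, 5/2, 3)
  row 2: subtract 4×row0 = (0, -3, -1)
step 2: normalize row 1 (÷5/2) = (0, 1, 6/5)
  row 0: subtract 1/4×row1 = (1, 0, 7/10)
  row 2: subtract -3×row1 = (0, 0, 13/5)
step 3: normalize row 2 (÷13/5) = (0, 0, 1)
  row 0: subtract 7/10×row2 = (1, 0, 0)
  row 1: subtract 6/5×row2 = (0, 1, 0)

pivot columns: 0, 1, 2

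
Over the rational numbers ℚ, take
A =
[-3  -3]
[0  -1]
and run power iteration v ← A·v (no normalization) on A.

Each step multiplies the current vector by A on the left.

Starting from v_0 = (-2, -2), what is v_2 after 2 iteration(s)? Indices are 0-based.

v_2 = (-42, -2)

v_0 = (-2, -2).
v_1 = A·v_0 = (12, 2).
v_2 = A·v_1 = (-42, -2).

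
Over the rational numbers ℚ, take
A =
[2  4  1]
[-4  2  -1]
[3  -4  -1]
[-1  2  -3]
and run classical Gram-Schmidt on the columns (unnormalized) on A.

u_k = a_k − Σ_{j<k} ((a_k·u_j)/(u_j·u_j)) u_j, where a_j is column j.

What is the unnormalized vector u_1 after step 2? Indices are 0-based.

Step 1: u_0 = a_0 = (2, -4, 3, -1).
Step 2: u_1 = a_1 − (-7/15)·u_0 = (74/15, 2/15, -13/5, 23/15).

u_1 = (74/15, 2/15, -13/5, 23/15)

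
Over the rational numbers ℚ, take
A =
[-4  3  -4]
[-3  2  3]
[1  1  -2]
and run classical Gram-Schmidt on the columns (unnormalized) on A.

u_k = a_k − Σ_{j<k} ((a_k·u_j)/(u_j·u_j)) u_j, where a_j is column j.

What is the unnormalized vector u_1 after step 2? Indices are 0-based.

Step 1: u_0 = a_0 = (-4, -3, 1).
Step 2: u_1 = a_1 − (-17/26)·u_0 = (5/13, 1/26, 43/26).

u_1 = (5/13, 1/26, 43/26)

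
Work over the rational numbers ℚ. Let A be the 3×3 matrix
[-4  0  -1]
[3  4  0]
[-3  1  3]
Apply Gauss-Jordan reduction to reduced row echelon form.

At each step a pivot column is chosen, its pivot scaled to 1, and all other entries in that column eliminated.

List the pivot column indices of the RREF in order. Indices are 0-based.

pivot columns: 0, 1, 2

step 1: normalize row 0 (÷-4) = (1, 0, 1/4)
  row 1: subtract 3×row0 = (0, 4, -3/4)
  row 2: subtract -3×row0 = (0, 1, 15/4)
step 2: normalize row 1 (÷4) = (0, 1, -3/16)
  row 2: subtract 1×row1 = (0, 0, 63/16)
step 3: normalize row 2 (÷63/16) = (0, 0, 1)
  row 0: subtract 1/4×row2 = (1, 0, 0)
  row 1: subtract -3/16×row2 = (0, 1, 0)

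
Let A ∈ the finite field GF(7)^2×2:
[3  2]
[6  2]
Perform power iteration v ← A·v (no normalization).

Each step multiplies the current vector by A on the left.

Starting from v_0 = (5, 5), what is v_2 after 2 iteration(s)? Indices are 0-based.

v_0 = (5, 5).
v_1 = A·v_0 = (4, 5).
v_2 = A·v_1 = (1, 6).

v_2 = (1, 6)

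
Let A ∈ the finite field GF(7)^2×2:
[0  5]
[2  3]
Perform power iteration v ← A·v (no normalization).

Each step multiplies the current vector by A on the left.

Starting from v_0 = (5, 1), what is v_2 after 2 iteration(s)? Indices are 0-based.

v_0 = (5, 1).
v_1 = A·v_0 = (5, 6).
v_2 = A·v_1 = (2, 0).

v_2 = (2, 0)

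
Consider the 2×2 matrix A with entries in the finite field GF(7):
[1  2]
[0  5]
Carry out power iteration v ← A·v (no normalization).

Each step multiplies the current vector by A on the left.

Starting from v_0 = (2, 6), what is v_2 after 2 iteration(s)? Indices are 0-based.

v_2 = (4, 3)

v_0 = (2, 6).
v_1 = A·v_0 = (0, 2).
v_2 = A·v_1 = (4, 3).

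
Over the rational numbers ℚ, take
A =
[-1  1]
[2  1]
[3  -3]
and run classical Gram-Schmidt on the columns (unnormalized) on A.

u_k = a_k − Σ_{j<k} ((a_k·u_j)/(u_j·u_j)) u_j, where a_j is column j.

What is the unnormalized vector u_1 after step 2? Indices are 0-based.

u_1 = (3/7, 15/7, -9/7)

Step 1: u_0 = a_0 = (-1, 2, 3).
Step 2: u_1 = a_1 − (-4/7)·u_0 = (3/7, 15/7, -9/7).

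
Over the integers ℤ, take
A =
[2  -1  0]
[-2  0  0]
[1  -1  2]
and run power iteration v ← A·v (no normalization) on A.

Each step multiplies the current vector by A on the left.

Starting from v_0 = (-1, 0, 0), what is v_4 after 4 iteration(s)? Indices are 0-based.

v_4 = (-44, 32, -72)

v_0 = (-1, 0, 0).
v_1 = A·v_0 = (-2, 2, -1).
v_2 = A·v_1 = (-6, 4, -6).
v_3 = A·v_2 = (-16, 12, -22).
v_4 = A·v_3 = (-44, 32, -72).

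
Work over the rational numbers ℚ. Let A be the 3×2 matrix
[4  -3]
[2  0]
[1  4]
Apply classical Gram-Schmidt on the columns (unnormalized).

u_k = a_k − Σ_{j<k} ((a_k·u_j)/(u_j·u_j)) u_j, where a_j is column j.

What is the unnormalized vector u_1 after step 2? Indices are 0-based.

u_1 = (-31/21, 16/21, 92/21)

Step 1: u_0 = a_0 = (4, 2, 1).
Step 2: u_1 = a_1 − (-8/21)·u_0 = (-31/21, 16/21, 92/21).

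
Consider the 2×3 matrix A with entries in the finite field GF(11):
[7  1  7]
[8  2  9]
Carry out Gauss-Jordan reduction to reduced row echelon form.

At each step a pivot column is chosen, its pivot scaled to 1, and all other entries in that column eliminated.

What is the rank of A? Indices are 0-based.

rank = 2

step 1: normalize row 0 (÷7) = (1, 8, 1)
  row 1: subtract 8×row0 = (0, 4, 1)
step 2: normalize row 1 (÷4) = (0, 1, 3)
  row 0: subtract 8×row1 = (1, 0, 10)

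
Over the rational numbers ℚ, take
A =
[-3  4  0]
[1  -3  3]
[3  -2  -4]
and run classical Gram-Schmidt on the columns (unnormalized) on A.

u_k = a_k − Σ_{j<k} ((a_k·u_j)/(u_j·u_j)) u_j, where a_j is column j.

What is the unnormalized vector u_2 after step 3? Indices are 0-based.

Step 1: u_0 = a_0 = (-3, 1, 3).
Step 2: u_1 = a_1 − (-21/19)·u_0 = (13/19, -36/19, 25/19).
Step 3: u_2 = a_2 − (-9/19)·u_0 − (-104/55)·u_1 = (-7/55, -6/55, -1/11).

u_2 = (-7/55, -6/55, -1/11)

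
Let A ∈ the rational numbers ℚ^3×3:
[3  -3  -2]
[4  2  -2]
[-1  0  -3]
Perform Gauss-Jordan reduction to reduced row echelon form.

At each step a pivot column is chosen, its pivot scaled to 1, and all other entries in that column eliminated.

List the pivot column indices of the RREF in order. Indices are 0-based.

pivot columns: 0, 1, 2

pivot(0,0)=3: scale R0 → (1, -1, -2/3)
  clear (1,0): R1 −= (4)R0 → (0, 6, 2/3)
  clear (2,0): R2 −= (-1)R0 → (0, -1, -11/3)
pivot(1,1)=6: scale R1 → (0, 1, 1/9)
  clear (0,1): R0 −= (-1)R1 → (1, 0, -5/9)
  clear (2,1): R2 −= (-1)R1 → (0, 0, -32/9)
pivot(2,2)=-32/9: scale R2 → (0, 0, 1)
  clear (0,2): R0 −= (-5/9)R2 → (1, 0, 0)
  clear (1,2): R1 −= (1/9)R2 → (0, 1, 0)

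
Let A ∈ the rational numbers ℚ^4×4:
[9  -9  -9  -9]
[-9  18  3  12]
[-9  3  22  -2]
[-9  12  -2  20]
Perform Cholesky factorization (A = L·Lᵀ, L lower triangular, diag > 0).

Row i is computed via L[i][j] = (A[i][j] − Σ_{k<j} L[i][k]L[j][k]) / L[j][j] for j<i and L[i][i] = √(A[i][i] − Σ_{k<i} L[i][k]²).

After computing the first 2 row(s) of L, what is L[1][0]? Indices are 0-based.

Step 1: L[0][0] = √(9) = 3.
  L[1][0] = (-9) / L[0][0] = -3.
Step 2: L[1][1] = √(9) = 3.

L[1][0] = -3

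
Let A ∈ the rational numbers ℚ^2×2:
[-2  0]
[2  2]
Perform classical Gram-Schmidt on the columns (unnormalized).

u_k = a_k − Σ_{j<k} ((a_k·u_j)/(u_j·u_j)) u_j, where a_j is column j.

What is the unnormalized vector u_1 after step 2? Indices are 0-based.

u_1 = (1, 1)

Step 1: u_0 = a_0 = (-2, 2).
Step 2: u_1 = a_1 − (1/2)·u_0 = (1, 1).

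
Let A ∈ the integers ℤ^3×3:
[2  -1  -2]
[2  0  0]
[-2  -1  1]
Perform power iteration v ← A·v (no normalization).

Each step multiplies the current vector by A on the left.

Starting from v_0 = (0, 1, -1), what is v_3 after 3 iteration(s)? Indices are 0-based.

v_3 = (18, 12, -18)

v_0 = (0, 1, -1).
v_1 = A·v_0 = (1, 0, -2).
v_2 = A·v_1 = (6, 2, -4).
v_3 = A·v_2 = (18, 12, -18).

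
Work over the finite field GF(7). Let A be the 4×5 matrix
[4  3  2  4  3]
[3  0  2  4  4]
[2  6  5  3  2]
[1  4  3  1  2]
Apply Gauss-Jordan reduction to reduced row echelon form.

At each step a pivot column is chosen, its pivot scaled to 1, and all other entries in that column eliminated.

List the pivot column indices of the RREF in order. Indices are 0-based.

pivot columns: 0, 1, 2, 3

step 1: normalize row 0 (÷4) = (1, 6, 4, 1, 6)
  row 1: subtract 3×row0 = (0, 3, 4, 1, 0)
  row 2: subtract 2×row0 = (0, 1, 4, 1, 4)
  row 3: subtract 1×row0 = (0, 5, 6, 0, 3)
step 2: normalize row 1 (÷3) = (0, 1, 6, 5, 0)
  row 0: subtract 6×row1 = (1, 0, 3, 6, 6)
  row 2: subtract 1×row1 = (0, 0, 5, 3, 4)
  row 3: subtract 5×row1 = (0, 0, 4, 3, 3)
step 3: normalize row 2 (÷5) = (0, 0, 1, 2, 5)
  row 0: subtract 3×row2 = (1, 0, 0, 0, 5)
  row 1: subtract 6×row2 = (0, 1, 0, 0, 5)
  row 3: subtract 4×row2 = (0, 0, 0, 2, 4)
step 4: normalize row 3 (÷2) = (0, 0, 0, 1, 2)
  row 2: subtract 2×row3 = (0, 0, 1, 0, 1)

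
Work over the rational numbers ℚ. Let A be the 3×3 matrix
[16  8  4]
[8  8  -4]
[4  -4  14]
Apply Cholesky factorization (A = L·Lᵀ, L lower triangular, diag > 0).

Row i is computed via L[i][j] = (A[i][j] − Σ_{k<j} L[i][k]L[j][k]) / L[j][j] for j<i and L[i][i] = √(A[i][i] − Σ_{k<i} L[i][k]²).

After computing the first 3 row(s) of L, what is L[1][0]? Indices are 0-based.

L[1][0] = 2

Step 1: L[0][0] = √(16) = 4.
  L[1][0] = (8) / L[0][0] = 2.
Step 2: L[1][1] = √(4) = 2.
  L[2][0] = (4) / L[0][0] = 1.
  L[2][1] = (-6) / L[1][1] = -3.
Step 3: L[2][2] = √(4) = 2.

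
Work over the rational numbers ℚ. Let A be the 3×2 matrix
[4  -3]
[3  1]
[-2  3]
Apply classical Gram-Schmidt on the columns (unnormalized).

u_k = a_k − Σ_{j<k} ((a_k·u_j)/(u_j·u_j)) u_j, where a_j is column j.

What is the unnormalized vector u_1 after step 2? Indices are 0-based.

u_1 = (-27/29, 74/29, 57/29)

Step 1: u_0 = a_0 = (4, 3, -2).
Step 2: u_1 = a_1 − (-15/29)·u_0 = (-27/29, 74/29, 57/29).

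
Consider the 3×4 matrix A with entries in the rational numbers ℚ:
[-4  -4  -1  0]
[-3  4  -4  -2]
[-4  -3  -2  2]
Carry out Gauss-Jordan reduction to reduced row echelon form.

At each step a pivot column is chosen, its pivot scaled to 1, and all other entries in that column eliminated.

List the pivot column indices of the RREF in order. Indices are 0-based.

pivot columns: 0, 1, 2

pivot(0,0)=-4: scale R0 → (1, 1, 1/4, 0)
  clear (1,0): R1 −= (-3)R0 → (0, 7, -13/4, -2)
  clear (2,0): R2 −= (-4)R0 → (0, 1, -1, 2)
pivot(1,1)=7: scale R1 → (0, 1, -13/28, -2/7)
  clear (0,1): R0 −= (1)R1 → (1, 0, 5/7, 2/7)
  clear (2,1): R2 −= (1)R1 → (0, 0, -15/28, 16/7)
pivot(2,2)=-15/28: scale R2 → (0, 0, 1, -64/15)
  clear (0,2): R0 −= (5/7)R2 → (1, 0, 0, 10/3)
  clear (1,2): R1 −= (-13/28)R2 → (0, 1, 0, -34/15)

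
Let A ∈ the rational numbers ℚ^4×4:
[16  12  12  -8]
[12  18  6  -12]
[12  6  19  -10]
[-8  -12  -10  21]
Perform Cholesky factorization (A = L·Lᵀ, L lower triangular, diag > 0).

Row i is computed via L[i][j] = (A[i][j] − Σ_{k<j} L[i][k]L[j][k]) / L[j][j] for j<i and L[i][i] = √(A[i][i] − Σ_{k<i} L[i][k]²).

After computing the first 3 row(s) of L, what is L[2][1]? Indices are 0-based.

L[2][1] = -1

Step 1: L[0][0] = √(16) = 4.
  L[1][0] = (12) / L[0][0] = 3.
Step 2: L[1][1] = √(9) = 3.
  L[2][0] = (12) / L[0][0] = 3.
  L[2][1] = (-3) / L[1][1] = -1.
Step 3: L[2][2] = √(9) = 3.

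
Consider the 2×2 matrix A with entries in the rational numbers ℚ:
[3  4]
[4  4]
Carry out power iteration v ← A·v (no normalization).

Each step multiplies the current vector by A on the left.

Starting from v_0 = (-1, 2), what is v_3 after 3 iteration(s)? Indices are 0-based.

v_0 = (-1, 2).
v_1 = A·v_0 = (5, 4).
v_2 = A·v_1 = (31, 36).
v_3 = A·v_2 = (237, 268).

v_3 = (237, 268)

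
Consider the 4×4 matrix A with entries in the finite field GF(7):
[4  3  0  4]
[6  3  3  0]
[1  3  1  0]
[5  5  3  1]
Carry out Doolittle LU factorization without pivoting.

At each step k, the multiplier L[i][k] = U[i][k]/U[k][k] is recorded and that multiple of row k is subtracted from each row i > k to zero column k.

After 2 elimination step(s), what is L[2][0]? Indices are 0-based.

L[2][0] = 2

[col 0] pivot 4
  R1 -= 5*R0 → (0, 2, 3, 1)  (L[1][0] := 5)
  R2 -= 2*R0 → (0, 4, 1, 6)  (L[2][0] := 2)
  R3 -= 3*R0 → (0, 3, 3, 3)  (L[3][0] := 3)
[col 1] pivot 2
  R2 -= 2*R1 → (0, 0, 2, 4)  (L[2][1] := 2)
  R3 -= 5*R1 → (0, 0, 2, 5)  (L[3][1] := 5)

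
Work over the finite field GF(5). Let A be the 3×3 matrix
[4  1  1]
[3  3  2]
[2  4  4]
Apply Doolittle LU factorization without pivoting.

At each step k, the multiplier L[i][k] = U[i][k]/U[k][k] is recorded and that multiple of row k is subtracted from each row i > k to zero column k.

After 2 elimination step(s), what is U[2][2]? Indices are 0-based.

U[2][2] = 1

[col 0] pivot 4
  R1 -= 2*R0 → (0, 1, 0)  (L[1][0] := 2)
  R2 -= 3*R0 → (0, 1, 1)  (L[2][0] := 3)
[col 1] pivot 1
  R2 -= 1*R1 → (0, 0, 1)  (L[2][1] := 1)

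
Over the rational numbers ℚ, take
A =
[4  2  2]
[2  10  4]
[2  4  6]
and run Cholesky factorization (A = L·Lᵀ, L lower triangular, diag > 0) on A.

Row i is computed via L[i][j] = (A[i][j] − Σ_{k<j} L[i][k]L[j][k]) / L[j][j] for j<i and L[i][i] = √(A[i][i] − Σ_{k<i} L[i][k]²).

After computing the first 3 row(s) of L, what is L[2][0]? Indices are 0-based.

L[2][0] = 1

Step 1: L[0][0] = √(4) = 2.
  L[1][0] = (2) / L[0][0] = 1.
Step 2: L[1][1] = √(9) = 3.
  L[2][0] = (2) / L[0][0] = 1.
  L[2][1] = (3) / L[1][1] = 1.
Step 3: L[2][2] = √(4) = 2.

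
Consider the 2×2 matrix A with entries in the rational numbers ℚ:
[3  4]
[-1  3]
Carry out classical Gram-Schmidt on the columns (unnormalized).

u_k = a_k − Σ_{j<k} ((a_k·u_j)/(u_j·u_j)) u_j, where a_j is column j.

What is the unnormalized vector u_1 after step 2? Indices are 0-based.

Step 1: u_0 = a_0 = (3, -1).
Step 2: u_1 = a_1 − (9/10)·u_0 = (13/10, 39/10).

u_1 = (13/10, 39/10)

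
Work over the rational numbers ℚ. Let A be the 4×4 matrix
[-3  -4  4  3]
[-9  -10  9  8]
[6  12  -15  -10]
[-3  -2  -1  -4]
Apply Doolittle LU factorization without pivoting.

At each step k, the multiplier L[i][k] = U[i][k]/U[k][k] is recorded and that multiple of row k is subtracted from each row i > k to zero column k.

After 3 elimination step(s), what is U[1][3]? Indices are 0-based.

U[1][3] = -1

k=0: U[0][0]=-3
  eliminate (1,0): mult=3, new row 1: (0, 2, -3, -1); set L[1][0]=3
  eliminate (2,0): mult=-2, new row 2: (0, 4, -7, -4); set L[2][0]=-2
  eliminate (3,0): mult=1, new row 3: (0, 2, -5, -7); set L[3][0]=1
k=1: U[1][1]=2
  eliminate (2,1): mult=2, new row 2: (0, 0, -1, -2); set L[2][1]=2
  eliminate (3,1): mult=1, new row 3: (0, 0, -2, -6); set L[3][1]=1
k=2: U[2][2]=-1
  eliminate (3,2): mult=2, new row 3: (0, 0, 0, -2); set L[3][2]=2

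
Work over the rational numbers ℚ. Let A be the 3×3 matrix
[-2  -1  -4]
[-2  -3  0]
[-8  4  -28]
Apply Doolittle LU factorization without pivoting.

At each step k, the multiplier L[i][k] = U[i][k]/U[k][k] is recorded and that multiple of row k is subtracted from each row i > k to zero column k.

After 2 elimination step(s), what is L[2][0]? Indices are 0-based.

L[2][0] = 4

[col 0] pivot -2
  R1 -= 1*R0 → (0, -2, 4)  (L[1][0] := 1)
  R2 -= 4*R0 → (0, 8, -12)  (L[2][0] := 4)
[col 1] pivot -2
  R2 -= -4*R1 → (0, 0, 4)  (L[2][1] := -4)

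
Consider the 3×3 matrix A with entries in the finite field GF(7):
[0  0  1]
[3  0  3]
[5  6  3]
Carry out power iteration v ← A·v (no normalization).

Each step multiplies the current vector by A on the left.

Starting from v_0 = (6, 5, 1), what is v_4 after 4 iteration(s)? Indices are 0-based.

v_4 = (5, 2, 4)

v_0 = (6, 5, 1).
v_1 = A·v_0 = (1, 0, 0).
v_2 = A·v_1 = (0, 3, 5).
v_3 = A·v_2 = (5, 1, 5).
v_4 = A·v_3 = (5, 2, 4).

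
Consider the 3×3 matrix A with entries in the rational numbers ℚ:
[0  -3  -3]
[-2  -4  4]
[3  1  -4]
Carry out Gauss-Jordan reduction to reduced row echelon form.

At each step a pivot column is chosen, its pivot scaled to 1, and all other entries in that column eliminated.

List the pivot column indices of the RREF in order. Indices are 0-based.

step 1: exchange rows 0,1
step 1: normalize row 0 (÷-2) = (1, 2, -2)
  row 2: subtract 3×row0 = (0, -5, 2)
step 2: normalize row 1 (÷-3) = (0, 1, 1)
  row 0: subtract 2×row1 = (1, 0, -4)
  row 2: subtract -5×row1 = (0, 0, 7)
step 3: normalize row 2 (÷7) = (0, 0, 1)
  row 0: subtract -4×row2 = (1, 0, 0)
  row 1: subtract 1×row2 = (0, 1, 0)

pivot columns: 0, 1, 2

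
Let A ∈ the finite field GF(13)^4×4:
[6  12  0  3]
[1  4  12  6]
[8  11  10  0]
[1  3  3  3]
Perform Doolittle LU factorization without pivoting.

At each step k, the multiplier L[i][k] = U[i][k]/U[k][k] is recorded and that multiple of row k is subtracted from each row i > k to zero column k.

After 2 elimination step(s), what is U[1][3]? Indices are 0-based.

Step 1: pivot at (0,0) is 6.
  row1 ← row1 − (11)·row0  ⇒  L[1][0]=11, U row1=(0, 2, 12, 12)
  row2 ← row2 − (10)·row0  ⇒  L[2][0]=10, U row2=(0, 8, 10, 9)
  row3 ← row3 − (11)·row0  ⇒  L[3][0]=11, U row3=(0, 1, 3, 9)
Step 2: pivot at (1,1) is 2.
  row2 ← row2 − (4)·row1  ⇒  L[2][1]=4, U row2=(0, 0, 1, 0)
  row3 ← row3 − (7)·row1  ⇒  L[3][1]=7, U row3=(0, 0, 10, 3)

U[1][3] = 12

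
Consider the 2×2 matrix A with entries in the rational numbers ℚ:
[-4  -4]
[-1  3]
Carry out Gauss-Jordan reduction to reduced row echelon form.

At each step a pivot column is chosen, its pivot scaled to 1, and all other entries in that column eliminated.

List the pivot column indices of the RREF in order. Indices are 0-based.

[1] R0 /= -4  ⇒  (1, 1)
     R1 -= -1·R0  ⇒  (0, 4)
[2] R1 /= 4  ⇒  (0, 1)
     R0 -= 1·R1  ⇒  (1, 0)

pivot columns: 0, 1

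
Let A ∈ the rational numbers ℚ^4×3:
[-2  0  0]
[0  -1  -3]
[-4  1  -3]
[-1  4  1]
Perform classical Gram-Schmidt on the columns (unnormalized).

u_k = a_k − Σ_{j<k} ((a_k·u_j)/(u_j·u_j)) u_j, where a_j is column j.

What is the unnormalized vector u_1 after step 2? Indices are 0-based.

u_1 = (-16/21, -1, -11/21, 76/21)

Step 1: u_0 = a_0 = (-2, 0, -4, -1).
Step 2: u_1 = a_1 − (-8/21)·u_0 = (-16/21, -1, -11/21, 76/21).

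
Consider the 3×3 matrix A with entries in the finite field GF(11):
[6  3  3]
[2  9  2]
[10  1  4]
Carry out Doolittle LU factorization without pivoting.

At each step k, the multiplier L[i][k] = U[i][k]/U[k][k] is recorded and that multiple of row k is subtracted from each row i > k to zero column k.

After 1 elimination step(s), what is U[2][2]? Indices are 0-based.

[col 0] pivot 6
  R1 -= 4*R0 → (0, 8, 1)  (L[1][0] := 4)
  R2 -= 9*R0 → (0, 7, 10)  (L[2][0] := 9)

U[2][2] = 10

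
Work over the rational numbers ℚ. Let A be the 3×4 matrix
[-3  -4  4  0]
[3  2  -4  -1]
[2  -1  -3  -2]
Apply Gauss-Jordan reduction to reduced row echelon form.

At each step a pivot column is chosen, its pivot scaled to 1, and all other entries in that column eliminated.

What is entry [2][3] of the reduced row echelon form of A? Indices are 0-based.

M[2][3] = 1/2

step 1: normalize row 0 (÷-3) = (1, 4/3, -4/3, 0)
  row 1: subtract 3×row0 = (0, -2, 0, -1)
  row 2: subtract 2×row0 = (0, -11/3, -1/3, -2)
step 2: normalize row 1 (÷-2) = (0, 1, 0, 1/2)
  row 0: subtract 4/3×row1 = (1, 0, -4/3, -2/3)
  row 2: subtract -11/3×row1 = (0, 0, -1/3, -1/6)
step 3: normalize row 2 (÷-1/3) = (0, 0, 1, 1/2)
  row 0: subtract -4/3×row2 = (1, 0, 0, 0)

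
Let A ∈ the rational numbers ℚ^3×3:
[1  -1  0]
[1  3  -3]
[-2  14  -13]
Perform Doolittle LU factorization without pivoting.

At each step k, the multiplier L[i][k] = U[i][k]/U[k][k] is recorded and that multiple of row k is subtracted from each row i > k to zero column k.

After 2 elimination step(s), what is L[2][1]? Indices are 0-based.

Step 1: pivot at (0,0) is 1.
  row1 ← row1 − (1)·row0  ⇒  L[1][0]=1, U row1=(0, 4, -3)
  row2 ← row2 − (-2)·row0  ⇒  L[2][0]=-2, U row2=(0, 12, -13)
Step 2: pivot at (1,1) is 4.
  row2 ← row2 − (3)·row1  ⇒  L[2][1]=3, U row2=(0, 0, -4)

L[2][1] = 3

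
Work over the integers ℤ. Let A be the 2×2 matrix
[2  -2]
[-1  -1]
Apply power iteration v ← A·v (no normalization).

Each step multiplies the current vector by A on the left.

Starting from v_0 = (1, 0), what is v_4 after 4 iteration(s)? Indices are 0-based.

v_4 = (38, -9)

v_0 = (1, 0).
v_1 = A·v_0 = (2, -1).
v_2 = A·v_1 = (6, -1).
v_3 = A·v_2 = (14, -5).
v_4 = A·v_3 = (38, -9).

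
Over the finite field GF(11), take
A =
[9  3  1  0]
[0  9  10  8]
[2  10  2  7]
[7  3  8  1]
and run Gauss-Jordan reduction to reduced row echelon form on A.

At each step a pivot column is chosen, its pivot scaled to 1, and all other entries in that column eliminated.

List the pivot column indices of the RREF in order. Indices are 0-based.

pivot columns: 0, 1, 2, 3

[1] R0 /= 9  ⇒  (1, 4, 5, 0)
     R2 -= 2·R0  ⇒  (0, 2, 3, 7)
     R3 -= 7·R0  ⇒  (0, 8, 6, 1)
[2] R1 /= 9  ⇒  (0, 1, 6, 7)
     R0 -= 4·R1  ⇒  (1, 0, 3, 5)
     R2 -= 2·R1  ⇒  (0, 0, 2, 4)
     R3 -= 8·R1  ⇒  (0, 0, 2, 0)
[3] R2 /= 2  ⇒  (0, 0, 1, 2)
     R0 -= 3·R2  ⇒  (1, 0, 0, 10)
     R1 -= 6·R2  ⇒  (0, 1, 0, 6)
     R3 -= 2·R2  ⇒  (0, 0, 0, 7)
[4] R3 /= 7  ⇒  (0, 0, 0, 1)
     R0 -= 10·R3  ⇒  (1, 0, 0, 0)
     R1 -= 6·R3  ⇒  (0, 1, 0, 0)
     R2 -= 2·R3  ⇒  (0, 0, 1, 0)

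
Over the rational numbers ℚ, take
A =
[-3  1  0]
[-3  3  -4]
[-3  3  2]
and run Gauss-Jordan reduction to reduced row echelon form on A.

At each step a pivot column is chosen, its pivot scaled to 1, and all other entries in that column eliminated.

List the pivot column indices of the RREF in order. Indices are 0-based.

[1] R0 /= -3  ⇒  (1, -1/3, 0)
     R1 -= -3·R0  ⇒  (0, 2, -4)
     R2 -= -3·R0  ⇒  (0, 2, 2)
[2] R1 /= 2  ⇒  (0, 1, -2)
     R0 -= -1/3·R1  ⇒  (1, 0, -2/3)
     R2 -= 2·R1  ⇒  (0, 0, 6)
[3] R2 /= 6  ⇒  (0, 0, 1)
     R0 -= -2/3·R2  ⇒  (1, 0, 0)
     R1 -= -2·R2  ⇒  (0, 1, 0)

pivot columns: 0, 1, 2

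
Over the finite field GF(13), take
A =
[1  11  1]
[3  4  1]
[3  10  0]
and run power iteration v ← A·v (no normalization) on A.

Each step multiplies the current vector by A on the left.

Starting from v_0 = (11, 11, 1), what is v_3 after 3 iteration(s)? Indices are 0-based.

v_0 = (11, 11, 1).
v_1 = A·v_0 = (3, 0, 0).
v_2 = A·v_1 = (3, 9, 9).
v_3 = A·v_2 = (7, 2, 8).

v_3 = (7, 2, 8)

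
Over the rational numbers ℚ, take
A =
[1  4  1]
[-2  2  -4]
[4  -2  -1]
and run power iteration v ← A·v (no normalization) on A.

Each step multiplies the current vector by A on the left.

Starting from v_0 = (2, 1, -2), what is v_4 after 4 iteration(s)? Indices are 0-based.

v_0 = (2, 1, -2).
v_1 = A·v_0 = (4, 6, 8).
v_2 = A·v_1 = (36, -28, -4).
v_3 = A·v_2 = (-80, -112, 204).
v_4 = A·v_3 = (-324, -880, -300).

v_4 = (-324, -880, -300)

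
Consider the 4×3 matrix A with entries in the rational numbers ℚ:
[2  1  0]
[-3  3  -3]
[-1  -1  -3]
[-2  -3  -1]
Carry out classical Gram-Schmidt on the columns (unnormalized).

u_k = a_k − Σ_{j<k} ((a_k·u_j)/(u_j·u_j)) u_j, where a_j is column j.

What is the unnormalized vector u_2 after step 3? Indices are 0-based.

u_2 = (-253/180, -13/60, -427/180, 19/180)

Step 1: u_0 = a_0 = (2, -3, -1, -2).
Step 2: u_1 = a_1 − (0)·u_0 = (1, 3, -1, -3).
Step 3: u_2 = a_2 − (7/9)·u_0 − (-3/20)·u_1 = (-253/180, -13/60, -427/180, 19/180).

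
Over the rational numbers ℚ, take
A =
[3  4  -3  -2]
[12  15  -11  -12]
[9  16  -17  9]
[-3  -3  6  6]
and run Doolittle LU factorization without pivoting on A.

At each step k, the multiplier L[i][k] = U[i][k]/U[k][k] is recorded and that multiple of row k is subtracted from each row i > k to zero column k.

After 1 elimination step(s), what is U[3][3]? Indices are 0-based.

[col 0] pivot 3
  R1 -= 4*R0 → (0, -1, 1, -4)  (L[1][0] := 4)
  R2 -= 3*R0 → (0, 4, -8, 15)  (L[2][0] := 3)
  R3 -= -1*R0 → (0, 1, 3, 4)  (L[3][0] := -1)

U[3][3] = 4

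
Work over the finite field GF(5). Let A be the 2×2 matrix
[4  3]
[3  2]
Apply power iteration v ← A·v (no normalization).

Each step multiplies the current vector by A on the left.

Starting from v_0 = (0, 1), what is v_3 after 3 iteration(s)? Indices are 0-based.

v_0 = (0, 1).
v_1 = A·v_0 = (3, 2).
v_2 = A·v_1 = (3, 3).
v_3 = A·v_2 = (1, 0).

v_3 = (1, 0)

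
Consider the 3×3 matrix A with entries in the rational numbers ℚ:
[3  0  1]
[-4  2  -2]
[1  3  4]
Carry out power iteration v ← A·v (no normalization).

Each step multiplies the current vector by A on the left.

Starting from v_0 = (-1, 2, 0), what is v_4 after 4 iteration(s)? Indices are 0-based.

v_4 = (301, -604, 795)

v_0 = (-1, 2, 0).
v_1 = A·v_0 = (-3, 8, 5).
v_2 = A·v_1 = (-4, 18, 41).
v_3 = A·v_2 = (29, -30, 214).
v_4 = A·v_3 = (301, -604, 795).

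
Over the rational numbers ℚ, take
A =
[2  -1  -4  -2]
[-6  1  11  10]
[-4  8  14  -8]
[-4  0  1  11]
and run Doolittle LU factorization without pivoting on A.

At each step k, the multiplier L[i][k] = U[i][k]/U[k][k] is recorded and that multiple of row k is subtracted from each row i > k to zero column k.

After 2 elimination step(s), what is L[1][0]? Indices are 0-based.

L[1][0] = -3

Step 1: pivot at (0,0) is 2.
  row1 ← row1 − (-3)·row0  ⇒  L[1][0]=-3, U row1=(0, -2, -1, 4)
  row2 ← row2 − (-2)·row0  ⇒  L[2][0]=-2, U row2=(0, 6, 6, -12)
  row3 ← row3 − (-2)·row0  ⇒  L[3][0]=-2, U row3=(0, -2, -7, 7)
Step 2: pivot at (1,1) is -2.
  row2 ← row2 − (-3)·row1  ⇒  L[2][1]=-3, U row2=(0, 0, 3, 0)
  row3 ← row3 − (1)·row1  ⇒  L[3][1]=1, U row3=(0, 0, -6, 3)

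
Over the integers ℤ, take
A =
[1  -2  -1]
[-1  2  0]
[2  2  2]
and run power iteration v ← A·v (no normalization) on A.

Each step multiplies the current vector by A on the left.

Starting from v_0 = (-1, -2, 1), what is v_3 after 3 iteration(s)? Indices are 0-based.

v_0 = (-1, -2, 1).
v_1 = A·v_0 = (2, -3, -4).
v_2 = A·v_1 = (12, -8, -10).
v_3 = A·v_2 = (38, -28, -12).

v_3 = (38, -28, -12)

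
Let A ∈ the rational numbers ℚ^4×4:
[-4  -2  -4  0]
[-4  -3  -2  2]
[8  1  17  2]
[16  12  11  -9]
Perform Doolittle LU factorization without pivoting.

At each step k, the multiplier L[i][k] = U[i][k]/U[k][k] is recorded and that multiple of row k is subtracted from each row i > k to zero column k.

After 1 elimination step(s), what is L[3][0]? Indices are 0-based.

L[3][0] = -4

Step 1: pivot at (0,0) is -4.
  row1 ← row1 − (1)·row0  ⇒  L[1][0]=1, U row1=(0, -1, 2, 2)
  row2 ← row2 − (-2)·row0  ⇒  L[2][0]=-2, U row2=(0, -3, 9, 2)
  row3 ← row3 − (-4)·row0  ⇒  L[3][0]=-4, U row3=(0, 4, -5, -9)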